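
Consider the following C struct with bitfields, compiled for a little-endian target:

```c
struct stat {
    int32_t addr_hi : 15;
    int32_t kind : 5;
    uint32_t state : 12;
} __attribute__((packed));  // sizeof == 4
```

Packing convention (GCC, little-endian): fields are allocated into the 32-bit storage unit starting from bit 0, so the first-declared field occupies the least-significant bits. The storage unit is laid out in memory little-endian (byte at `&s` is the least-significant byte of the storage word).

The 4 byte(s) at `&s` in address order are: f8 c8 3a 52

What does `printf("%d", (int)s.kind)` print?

-11

[0]=0xf8 [1]=0xc8 [2]=0x3a [3]=0x52 (little-endian) → word 0x523ac8f8
addr_hi [0+:15] = (word>>0) & 0x7fff = 18680
kind [15+:5] = (word>>15) & 0x1f = 21  ←
state [20+:12] = (word>>20) & 0xfff = 1315
kind signed 5b, MSB=1: 21 - 32 = -11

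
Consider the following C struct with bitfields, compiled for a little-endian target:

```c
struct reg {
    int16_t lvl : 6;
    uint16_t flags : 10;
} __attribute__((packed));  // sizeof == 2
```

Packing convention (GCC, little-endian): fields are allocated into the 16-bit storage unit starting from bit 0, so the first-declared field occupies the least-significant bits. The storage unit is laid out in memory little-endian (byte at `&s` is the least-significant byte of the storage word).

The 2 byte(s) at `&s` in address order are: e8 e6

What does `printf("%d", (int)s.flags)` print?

923

[0]=0xe8 [1]=0xe6 (little-endian) → word 0xe6e8
lvl:6 @ bit 0 → (0xe6e8>>0)&0x3f = 0x28
flags:10 @ bit 6 → (0xe6e8>>6)&0x3ff = 0x39b  ←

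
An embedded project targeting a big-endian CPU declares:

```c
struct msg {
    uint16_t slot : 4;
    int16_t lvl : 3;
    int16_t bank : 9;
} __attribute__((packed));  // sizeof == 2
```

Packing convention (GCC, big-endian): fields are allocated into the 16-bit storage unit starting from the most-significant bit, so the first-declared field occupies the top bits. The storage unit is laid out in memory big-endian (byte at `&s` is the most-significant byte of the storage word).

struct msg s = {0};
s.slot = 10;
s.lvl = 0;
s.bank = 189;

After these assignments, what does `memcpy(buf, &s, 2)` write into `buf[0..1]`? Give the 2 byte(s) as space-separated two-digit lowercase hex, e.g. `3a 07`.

a0 bd

slot:4 = 10 → 0xa << 12 → word 0xa000
lvl:3 = 0 → 0x0 << 9 → word 0xa000
bank:9 = 189 → 0xbd << 0 → word 0xa0bd
word = 0xa0bd → big-endian bytes:
  [0]=0xa0  [1]=0xbd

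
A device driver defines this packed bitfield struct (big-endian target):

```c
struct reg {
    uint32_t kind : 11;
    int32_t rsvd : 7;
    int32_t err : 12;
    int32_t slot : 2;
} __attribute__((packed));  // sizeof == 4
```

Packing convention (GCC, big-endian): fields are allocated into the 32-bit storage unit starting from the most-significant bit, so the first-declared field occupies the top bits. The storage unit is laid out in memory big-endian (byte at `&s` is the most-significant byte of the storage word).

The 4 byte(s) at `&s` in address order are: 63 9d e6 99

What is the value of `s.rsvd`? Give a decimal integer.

-9

[0]=0x63 [1]=0x9d [2]=0xe6 [3]=0x99 (big-endian) → word 0x639de699
kind:11 @ bit 21 → (0x639de699>>21)&0x7ff = 0x31c
rsvd:7 @ bit 14 → (0x639de699>>14)&0x7f = 0x77  ←
err:12 @ bit 2 → (0x639de699>>2)&0xfff = 0x9a6
slot:2 @ bit 0 → (0x639de699>>0)&0x3 = 0x1
rsvd signed 7b, MSB=1: 119 - 128 = -9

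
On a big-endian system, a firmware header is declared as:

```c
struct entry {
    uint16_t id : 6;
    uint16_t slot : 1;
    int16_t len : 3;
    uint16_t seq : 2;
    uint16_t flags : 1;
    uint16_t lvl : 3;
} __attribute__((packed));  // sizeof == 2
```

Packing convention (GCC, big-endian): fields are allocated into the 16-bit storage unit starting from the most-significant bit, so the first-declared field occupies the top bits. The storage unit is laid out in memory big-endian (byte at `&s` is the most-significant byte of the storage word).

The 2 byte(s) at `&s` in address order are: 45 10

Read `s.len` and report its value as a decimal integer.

[0]=0x45 [1]=0x10 (big-endian) → word 0x4510
id:6 @ bit 10 → (0x4510>>10)&0x3f = 0x11
slot:1 @ bit 9 → (0x4510>>9)&0x1 = 0x0
len:3 @ bit 6 → (0x4510>>6)&0x7 = 0x4  ←
seq:2 @ bit 4 → (0x4510>>4)&0x3 = 0x1
flags:1 @ bit 3 → (0x4510>>3)&0x1 = 0x0
lvl:3 @ bit 0 → (0x4510>>0)&0x7 = 0x0
len signed 3b, MSB=1: 4 - 8 = -4

-4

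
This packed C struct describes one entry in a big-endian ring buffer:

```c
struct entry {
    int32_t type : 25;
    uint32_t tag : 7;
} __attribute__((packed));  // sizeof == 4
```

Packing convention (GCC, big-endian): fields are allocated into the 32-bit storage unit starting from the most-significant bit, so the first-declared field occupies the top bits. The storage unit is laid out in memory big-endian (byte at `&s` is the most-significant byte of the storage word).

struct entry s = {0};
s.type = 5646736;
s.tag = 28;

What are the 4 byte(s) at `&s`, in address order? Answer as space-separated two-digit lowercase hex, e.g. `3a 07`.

type (25b) val=5646736 bits=0x562990 at bit 7: 0x2b14c800
tag (7b) val=28 bits=0x1c at bit 0: 0x2b14c81c
word = 0x2b14c81c → big-endian bytes:
  [0]=0x2b  [1]=0x14  [2]=0xc8  [3]=0x1c

2b 14 c8 1c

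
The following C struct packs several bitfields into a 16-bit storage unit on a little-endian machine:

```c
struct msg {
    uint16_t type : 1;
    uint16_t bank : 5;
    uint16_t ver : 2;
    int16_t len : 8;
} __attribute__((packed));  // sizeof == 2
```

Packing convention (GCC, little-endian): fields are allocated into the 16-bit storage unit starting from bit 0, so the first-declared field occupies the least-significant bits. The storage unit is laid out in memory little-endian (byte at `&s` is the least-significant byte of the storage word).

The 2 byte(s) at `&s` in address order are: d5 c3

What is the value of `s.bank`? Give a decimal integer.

10

[0]=0xd5 [1]=0xc3 (little-endian) → word 0xc3d5
type [0+:1] = (word>>0) & 0x1 = 1
bank [1+:5] = (word>>1) & 0x1f = 10  ←
ver [6+:2] = (word>>6) & 0x3 = 3
len [8+:8] = (word>>8) & 0xff = 195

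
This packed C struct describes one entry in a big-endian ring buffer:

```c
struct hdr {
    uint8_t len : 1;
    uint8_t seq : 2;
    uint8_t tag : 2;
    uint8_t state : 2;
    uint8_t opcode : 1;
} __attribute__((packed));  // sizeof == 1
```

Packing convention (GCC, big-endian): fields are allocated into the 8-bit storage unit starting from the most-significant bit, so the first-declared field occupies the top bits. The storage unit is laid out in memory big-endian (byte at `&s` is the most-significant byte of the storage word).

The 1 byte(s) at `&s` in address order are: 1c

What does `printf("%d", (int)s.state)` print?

2

[0]=0x1c (big-endian) → word 0x1c
len:1 @ bit 7 → (0x1c>>7)&0x1 = 0x0
seq:2 @ bit 5 → (0x1c>>5)&0x3 = 0x0
tag:2 @ bit 3 → (0x1c>>3)&0x3 = 0x3
state:2 @ bit 1 → (0x1c>>1)&0x3 = 0x2  ←
opcode:1 @ bit 0 → (0x1c>>0)&0x1 = 0x0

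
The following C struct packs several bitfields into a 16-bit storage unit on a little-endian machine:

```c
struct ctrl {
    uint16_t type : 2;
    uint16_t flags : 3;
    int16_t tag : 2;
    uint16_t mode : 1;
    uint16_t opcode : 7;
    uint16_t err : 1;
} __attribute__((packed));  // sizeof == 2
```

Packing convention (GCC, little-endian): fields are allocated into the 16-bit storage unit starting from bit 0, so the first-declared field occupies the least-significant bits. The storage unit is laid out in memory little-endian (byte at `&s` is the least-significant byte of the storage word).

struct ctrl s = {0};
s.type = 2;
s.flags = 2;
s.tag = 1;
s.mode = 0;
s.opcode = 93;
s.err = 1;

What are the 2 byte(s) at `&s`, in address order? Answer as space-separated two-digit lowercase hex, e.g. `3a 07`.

type (2b) val=2 bits=0x2 at bit 0: 0x0002
flags (3b) val=2 bits=0x2 at bit 2: 0x000a
tag (2b) val=1 bits=0x1 at bit 5: 0x002a
mode (1b) val=0 bits=0x0 at bit 7: 0x002a
opcode (7b) val=93 bits=0x5d at bit 8: 0x5d2a
err (1b) val=1 bits=0x1 at bit 15: 0xdd2a
word = 0xdd2a → little-endian bytes:
  [0]=0x2a  [1]=0xdd

2a dd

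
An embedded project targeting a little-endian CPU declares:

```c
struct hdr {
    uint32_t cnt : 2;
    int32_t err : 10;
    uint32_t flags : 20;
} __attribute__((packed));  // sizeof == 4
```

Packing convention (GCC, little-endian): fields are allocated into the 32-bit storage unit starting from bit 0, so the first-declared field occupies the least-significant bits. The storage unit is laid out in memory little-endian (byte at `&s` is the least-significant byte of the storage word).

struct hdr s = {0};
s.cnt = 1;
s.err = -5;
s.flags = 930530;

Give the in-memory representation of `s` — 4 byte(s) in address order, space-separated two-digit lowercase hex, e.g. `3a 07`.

[0+:2] cnt=1 & 0x3 = 0x1; word=0x00000001
[2+:10] err=-5 & 0x3ff = 0x3fb; word=0x00000fed
[12+:20] flags=930530 & 0xfffff = 0xe32e2; word=0xe32e2fed
word = 0xe32e2fed → little-endian bytes:
  [0]=0xed  [1]=0x2f  [2]=0x2e  [3]=0xe3

ed 2f 2e e3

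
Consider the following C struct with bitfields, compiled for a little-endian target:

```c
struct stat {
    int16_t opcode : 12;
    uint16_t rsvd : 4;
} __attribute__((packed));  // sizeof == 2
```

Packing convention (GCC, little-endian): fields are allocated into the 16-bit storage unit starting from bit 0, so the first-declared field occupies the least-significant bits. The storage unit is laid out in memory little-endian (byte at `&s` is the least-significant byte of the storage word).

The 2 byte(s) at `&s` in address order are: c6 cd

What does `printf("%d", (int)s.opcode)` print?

-570

[0]=0xc6 [1]=0xcd (little-endian) → word 0xcdc6
opcode:12 @ bit 0 → (0xcdc6>>0)&0xfff = 0xdc6  ←
rsvd:4 @ bit 12 → (0xcdc6>>12)&0xf = 0xc
opcode signed 12b, MSB=1: 3526 - 4096 = -570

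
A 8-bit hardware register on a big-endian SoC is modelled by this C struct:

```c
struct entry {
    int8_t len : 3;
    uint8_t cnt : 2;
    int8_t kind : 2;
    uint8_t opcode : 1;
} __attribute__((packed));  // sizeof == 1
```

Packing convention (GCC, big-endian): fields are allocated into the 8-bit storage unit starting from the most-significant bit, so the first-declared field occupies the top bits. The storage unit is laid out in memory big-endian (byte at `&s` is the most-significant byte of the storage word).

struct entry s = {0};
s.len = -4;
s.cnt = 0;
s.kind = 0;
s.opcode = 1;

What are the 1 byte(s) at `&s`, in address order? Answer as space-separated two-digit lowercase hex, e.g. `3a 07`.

81

len:3 = -4 → 0x4 << 5 → word 0x80
cnt:2 = 0 → 0x0 << 3 → word 0x80
kind:2 = 0 → 0x0 << 1 → word 0x80
opcode:1 = 1 → 0x1 << 0 → word 0x81
word = 0x81 → big-endian bytes:
  [0]=0x81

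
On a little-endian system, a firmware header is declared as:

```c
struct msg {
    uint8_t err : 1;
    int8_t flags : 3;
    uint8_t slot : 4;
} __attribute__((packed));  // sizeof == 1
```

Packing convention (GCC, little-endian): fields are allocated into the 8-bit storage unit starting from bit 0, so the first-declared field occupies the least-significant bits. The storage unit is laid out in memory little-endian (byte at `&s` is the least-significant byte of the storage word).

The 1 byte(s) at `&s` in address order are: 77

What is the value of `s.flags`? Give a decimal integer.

[0]=0x77 (little-endian) → word 0x77
err:1 @ bit 0 → (0x77>>0)&0x1 = 0x1
flags:3 @ bit 1 → (0x77>>1)&0x7 = 0x3  ←
slot:4 @ bit 4 → (0x77>>4)&0xf = 0x7
flags signed 3b, MSB=0: value = 3

3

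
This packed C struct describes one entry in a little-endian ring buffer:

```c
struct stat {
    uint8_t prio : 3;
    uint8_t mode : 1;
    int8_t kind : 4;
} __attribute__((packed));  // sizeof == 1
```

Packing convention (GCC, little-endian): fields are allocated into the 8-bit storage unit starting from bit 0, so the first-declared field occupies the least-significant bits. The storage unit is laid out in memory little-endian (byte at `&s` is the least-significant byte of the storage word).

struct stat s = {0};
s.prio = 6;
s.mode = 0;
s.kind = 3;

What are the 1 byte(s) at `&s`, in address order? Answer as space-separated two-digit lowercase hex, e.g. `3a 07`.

[0+:3] prio=6 & 0x7 = 0x6; word=0x06
[3+:1] mode=0 & 0x1 = 0x0; word=0x06
[4+:4] kind=3 & 0xf = 0x3; word=0x36
word = 0x36 → little-endian bytes:
  [0]=0x36

36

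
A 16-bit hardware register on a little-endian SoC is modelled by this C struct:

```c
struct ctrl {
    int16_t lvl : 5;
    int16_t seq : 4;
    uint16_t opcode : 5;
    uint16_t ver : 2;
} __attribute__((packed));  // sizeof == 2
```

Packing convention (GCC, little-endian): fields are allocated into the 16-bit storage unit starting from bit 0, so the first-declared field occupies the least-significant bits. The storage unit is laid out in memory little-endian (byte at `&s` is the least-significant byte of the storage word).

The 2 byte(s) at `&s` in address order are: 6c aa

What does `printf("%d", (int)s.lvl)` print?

12

[0]=0x6c [1]=0xaa (little-endian) → word 0xaa6c
lvl:5 @ bit 0 → (0xaa6c>>0)&0x1f = 0xc  ←
seq:4 @ bit 5 → (0xaa6c>>5)&0xf = 0x3
opcode:5 @ bit 9 → (0xaa6c>>9)&0x1f = 0x15
ver:2 @ bit 14 → (0xaa6c>>14)&0x3 = 0x2
lvl signed 5b, MSB=0: value = 12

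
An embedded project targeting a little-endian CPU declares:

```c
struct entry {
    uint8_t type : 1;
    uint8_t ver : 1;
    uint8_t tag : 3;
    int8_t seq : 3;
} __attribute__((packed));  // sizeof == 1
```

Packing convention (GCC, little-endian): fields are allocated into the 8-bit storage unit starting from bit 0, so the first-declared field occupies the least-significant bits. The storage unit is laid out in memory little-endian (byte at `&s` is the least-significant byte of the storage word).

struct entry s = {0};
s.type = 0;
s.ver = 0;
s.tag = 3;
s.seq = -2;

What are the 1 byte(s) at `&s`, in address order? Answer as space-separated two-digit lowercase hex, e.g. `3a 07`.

cc

type:1 = 0 → 0x0 << 0 → word 0x00
ver:1 = 0 → 0x0 << 1 → word 0x00
tag:3 = 3 → 0x3 << 2 → word 0x0c
seq:3 = -2 → 0x6 << 5 → word 0xcc
word = 0xcc → little-endian bytes:
  [0]=0xcc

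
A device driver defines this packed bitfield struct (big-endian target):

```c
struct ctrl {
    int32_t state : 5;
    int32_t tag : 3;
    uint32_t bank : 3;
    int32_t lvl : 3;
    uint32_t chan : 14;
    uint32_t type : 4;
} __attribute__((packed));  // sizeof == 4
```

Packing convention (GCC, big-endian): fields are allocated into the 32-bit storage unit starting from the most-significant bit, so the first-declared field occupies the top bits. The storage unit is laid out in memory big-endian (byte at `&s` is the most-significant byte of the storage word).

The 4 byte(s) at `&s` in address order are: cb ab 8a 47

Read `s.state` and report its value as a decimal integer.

[0]=0xcb [1]=0xab [2]=0x8a [3]=0x47 (big-endian) → word 0xcbab8a47
state:5 @ bit 27 → (0xcbab8a47>>27)&0x1f = 0x19  ←
tag:3 @ bit 24 → (0xcbab8a47>>24)&0x7 = 0x3
bank:3 @ bit 21 → (0xcbab8a47>>21)&0x7 = 0x5
lvl:3 @ bit 18 → (0xcbab8a47>>18)&0x7 = 0x2
chan:14 @ bit 4 → (0xcbab8a47>>4)&0x3fff = 0x38a4
type:4 @ bit 0 → (0xcbab8a47>>0)&0xf = 0x7
state signed 5b, MSB=1: 25 - 32 = -7

-7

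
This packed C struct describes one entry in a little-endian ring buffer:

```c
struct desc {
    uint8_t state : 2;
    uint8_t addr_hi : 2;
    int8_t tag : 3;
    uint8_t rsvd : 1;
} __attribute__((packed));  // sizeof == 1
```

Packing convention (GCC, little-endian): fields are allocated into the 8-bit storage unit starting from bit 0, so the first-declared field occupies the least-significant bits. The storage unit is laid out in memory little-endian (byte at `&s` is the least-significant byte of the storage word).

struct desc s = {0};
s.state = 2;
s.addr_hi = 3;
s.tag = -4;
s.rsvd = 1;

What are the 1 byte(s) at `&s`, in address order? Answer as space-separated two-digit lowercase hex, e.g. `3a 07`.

ce

[0+:2] state=2 & 0x3 = 0x2; word=0x02
[2+:2] addr_hi=3 & 0x3 = 0x3; word=0x0e
[4+:3] tag=-4 & 0x7 = 0x4; word=0x4e
[7+:1] rsvd=1 & 0x1 = 0x1; word=0xce
word = 0xce → little-endian bytes:
  [0]=0xce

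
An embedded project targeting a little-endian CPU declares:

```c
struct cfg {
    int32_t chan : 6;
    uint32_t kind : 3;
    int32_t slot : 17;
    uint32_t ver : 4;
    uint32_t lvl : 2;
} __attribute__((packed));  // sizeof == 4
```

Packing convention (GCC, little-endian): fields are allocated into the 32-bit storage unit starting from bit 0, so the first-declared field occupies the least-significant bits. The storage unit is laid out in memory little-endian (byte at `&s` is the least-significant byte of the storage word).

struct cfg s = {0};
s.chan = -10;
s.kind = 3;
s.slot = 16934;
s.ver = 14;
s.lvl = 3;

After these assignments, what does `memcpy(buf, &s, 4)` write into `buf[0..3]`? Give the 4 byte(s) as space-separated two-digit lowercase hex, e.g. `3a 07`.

[0+:6] chan=-10 & 0x3f = 0x36; word=0x00000036
[6+:3] kind=3 & 0x7 = 0x3; word=0x000000f6
[9+:17] slot=16934 & 0x1ffff = 0x4226; word=0x00844cf6
[26+:4] ver=14 & 0xf = 0xe; word=0x38844cf6
[30+:2] lvl=3 & 0x3 = 0x3; word=0xf8844cf6
word = 0xf8844cf6 → little-endian bytes:
  [0]=0xf6  [1]=0x4c  [2]=0x84  [3]=0xf8

f6 4c 84 f8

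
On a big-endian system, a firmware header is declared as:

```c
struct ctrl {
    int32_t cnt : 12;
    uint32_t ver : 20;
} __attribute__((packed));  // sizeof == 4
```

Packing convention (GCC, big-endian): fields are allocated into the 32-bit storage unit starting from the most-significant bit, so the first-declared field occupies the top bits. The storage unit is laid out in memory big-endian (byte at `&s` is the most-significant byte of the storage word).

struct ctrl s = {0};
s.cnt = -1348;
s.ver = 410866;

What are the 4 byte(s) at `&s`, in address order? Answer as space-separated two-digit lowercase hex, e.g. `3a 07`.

cnt:12 = -1348 → 0xabc << 20 → word 0xabc00000
ver:20 = 410866 → 0x644f2 << 0 → word 0xabc644f2
word = 0xabc644f2 → big-endian bytes:
  [0]=0xab  [1]=0xc6  [2]=0x44  [3]=0xf2

ab c6 44 f2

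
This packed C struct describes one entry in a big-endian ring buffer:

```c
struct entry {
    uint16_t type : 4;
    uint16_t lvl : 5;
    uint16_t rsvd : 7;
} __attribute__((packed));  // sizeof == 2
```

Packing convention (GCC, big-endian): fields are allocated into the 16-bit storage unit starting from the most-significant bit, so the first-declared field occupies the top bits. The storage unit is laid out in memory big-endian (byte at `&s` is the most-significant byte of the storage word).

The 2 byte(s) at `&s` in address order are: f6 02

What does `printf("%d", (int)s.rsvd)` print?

2

[0]=0xf6 [1]=0x02 (big-endian) → word 0xf602
type [12+:4] = (word>>12) & 0xf = 15
lvl [7+:5] = (word>>7) & 0x1f = 12
rsvd [0+:7] = (word>>0) & 0x7f = 2  ←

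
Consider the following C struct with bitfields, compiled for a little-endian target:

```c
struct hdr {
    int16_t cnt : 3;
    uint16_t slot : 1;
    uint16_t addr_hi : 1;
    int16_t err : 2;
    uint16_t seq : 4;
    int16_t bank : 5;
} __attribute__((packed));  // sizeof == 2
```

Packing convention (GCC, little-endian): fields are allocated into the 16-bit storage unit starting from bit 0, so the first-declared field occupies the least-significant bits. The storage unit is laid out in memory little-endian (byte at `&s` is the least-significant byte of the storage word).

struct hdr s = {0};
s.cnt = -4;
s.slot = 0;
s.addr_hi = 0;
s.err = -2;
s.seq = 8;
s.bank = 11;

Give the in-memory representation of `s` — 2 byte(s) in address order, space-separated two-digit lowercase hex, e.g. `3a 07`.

44 5c

[0+:3] cnt=-4 & 0x7 = 0x4; word=0x0004
[3+:1] slot=0 & 0x1 = 0x0; word=0x0004
[4+:1] addr_hi=0 & 0x1 = 0x0; word=0x0004
[5+:2] err=-2 & 0x3 = 0x2; word=0x0044
[7+:4] seq=8 & 0xf = 0x8; word=0x0444
[11+:5] bank=11 & 0x1f = 0xb; word=0x5c44
word = 0x5c44 → little-endian bytes:
  [0]=0x44  [1]=0x5c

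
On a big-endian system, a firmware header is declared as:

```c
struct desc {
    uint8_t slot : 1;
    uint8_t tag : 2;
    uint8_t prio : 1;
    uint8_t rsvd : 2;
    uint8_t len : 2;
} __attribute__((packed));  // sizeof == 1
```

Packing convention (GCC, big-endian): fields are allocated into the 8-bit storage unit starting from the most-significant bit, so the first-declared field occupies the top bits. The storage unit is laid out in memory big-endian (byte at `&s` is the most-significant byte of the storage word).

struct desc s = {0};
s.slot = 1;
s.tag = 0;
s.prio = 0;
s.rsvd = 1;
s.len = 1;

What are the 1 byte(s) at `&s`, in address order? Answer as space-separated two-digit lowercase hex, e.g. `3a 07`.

slot (1b) val=1 bits=0x1 at bit 7: 0x80
tag (2b) val=0 bits=0x0 at bit 5: 0x80
prio (1b) val=0 bits=0x0 at bit 4: 0x80
rsvd (2b) val=1 bits=0x1 at bit 2: 0x84
len (2b) val=1 bits=0x1 at bit 0: 0x85
word = 0x85 → big-endian bytes:
  [0]=0x85

85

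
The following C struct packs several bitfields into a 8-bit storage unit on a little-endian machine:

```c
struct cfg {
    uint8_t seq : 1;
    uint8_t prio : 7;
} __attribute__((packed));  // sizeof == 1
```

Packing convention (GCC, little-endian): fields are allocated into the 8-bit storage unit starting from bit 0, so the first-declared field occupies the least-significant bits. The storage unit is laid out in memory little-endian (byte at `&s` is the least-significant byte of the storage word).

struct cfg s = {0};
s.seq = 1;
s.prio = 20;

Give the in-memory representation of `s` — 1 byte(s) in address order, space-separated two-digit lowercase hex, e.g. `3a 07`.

[0+:1] seq=1 & 0x1 = 0x1; word=0x01
[1+:7] prio=20 & 0x7f = 0x14; word=0x29
word = 0x29 → little-endian bytes:
  [0]=0x29

29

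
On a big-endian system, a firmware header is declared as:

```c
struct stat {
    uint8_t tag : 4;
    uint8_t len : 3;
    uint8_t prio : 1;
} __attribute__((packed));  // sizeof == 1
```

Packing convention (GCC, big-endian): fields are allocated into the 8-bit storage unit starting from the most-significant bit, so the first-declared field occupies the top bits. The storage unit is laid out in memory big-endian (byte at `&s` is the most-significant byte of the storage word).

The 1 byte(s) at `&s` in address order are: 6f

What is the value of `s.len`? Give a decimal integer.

7

[0]=0x6f (big-endian) → word 0x6f
tag [4+:4] = (word>>4) & 0xf = 6
len [1+:3] = (word>>1) & 0x7 = 7  ←
prio [0+:1] = (word>>0) & 0x1 = 1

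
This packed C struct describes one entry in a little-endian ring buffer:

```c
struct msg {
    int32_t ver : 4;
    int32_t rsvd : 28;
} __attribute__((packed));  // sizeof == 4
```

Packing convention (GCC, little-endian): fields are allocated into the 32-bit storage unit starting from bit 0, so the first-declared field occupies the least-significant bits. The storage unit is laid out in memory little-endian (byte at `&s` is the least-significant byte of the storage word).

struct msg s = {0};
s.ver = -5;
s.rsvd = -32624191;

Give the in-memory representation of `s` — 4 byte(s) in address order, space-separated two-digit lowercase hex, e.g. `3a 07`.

[0+:4] ver=-5 & 0xf = 0xb; word=0x0000000b
[4+:28] rsvd=-32624191 & 0xfffffff = 0xe0e31c1; word=0xe0e31c1b
word = 0xe0e31c1b → little-endian bytes:
  [0]=0x1b  [1]=0x1c  [2]=0xe3  [3]=0xe0

1b 1c e3 e0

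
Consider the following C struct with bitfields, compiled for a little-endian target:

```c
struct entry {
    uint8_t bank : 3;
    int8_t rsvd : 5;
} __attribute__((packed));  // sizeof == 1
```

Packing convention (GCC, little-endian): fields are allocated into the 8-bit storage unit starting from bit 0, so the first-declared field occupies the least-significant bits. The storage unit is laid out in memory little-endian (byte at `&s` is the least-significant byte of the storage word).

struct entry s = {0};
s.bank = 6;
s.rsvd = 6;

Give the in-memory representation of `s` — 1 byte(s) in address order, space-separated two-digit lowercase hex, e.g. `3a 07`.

bank:3 = 6 → 0x6 << 0 → word 0x06
rsvd:5 = 6 → 0x6 << 3 → word 0x36
word = 0x36 → little-endian bytes:
  [0]=0x36

36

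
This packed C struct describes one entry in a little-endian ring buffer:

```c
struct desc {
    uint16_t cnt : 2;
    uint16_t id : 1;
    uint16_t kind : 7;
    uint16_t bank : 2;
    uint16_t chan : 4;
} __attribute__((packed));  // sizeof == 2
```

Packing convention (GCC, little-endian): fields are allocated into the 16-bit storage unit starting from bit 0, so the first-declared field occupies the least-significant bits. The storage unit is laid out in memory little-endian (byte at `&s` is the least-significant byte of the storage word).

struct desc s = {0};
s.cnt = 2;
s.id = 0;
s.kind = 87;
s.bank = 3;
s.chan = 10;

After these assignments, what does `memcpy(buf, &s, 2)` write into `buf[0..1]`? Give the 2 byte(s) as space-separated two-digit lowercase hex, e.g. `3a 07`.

ba ae

[0+:2] cnt=2 & 0x3 = 0x2; word=0x0002
[2+:1] id=0 & 0x1 = 0x0; word=0x0002
[3+:7] kind=87 & 0x7f = 0x57; word=0x02ba
[10+:2] bank=3 & 0x3 = 0x3; word=0x0eba
[12+:4] chan=10 & 0xf = 0xa; word=0xaeba
word = 0xaeba → little-endian bytes:
  [0]=0xba  [1]=0xae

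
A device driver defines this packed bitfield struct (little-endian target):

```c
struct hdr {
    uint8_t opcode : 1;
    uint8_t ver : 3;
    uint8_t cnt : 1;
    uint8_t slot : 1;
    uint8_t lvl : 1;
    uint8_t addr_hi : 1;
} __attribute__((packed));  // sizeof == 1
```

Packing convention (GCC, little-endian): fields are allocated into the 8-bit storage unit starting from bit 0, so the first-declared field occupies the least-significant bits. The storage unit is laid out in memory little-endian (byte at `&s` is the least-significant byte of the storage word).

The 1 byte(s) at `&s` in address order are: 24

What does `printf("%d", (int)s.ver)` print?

2

[0]=0x24 (little-endian) → word 0x24
opcode:1 @ bit 0 → (0x24>>0)&0x1 = 0x0
ver:3 @ bit 1 → (0x24>>1)&0x7 = 0x2  ←
cnt:1 @ bit 4 → (0x24>>4)&0x1 = 0x0
slot:1 @ bit 5 → (0x24>>5)&0x1 = 0x1
lvl:1 @ bit 6 → (0x24>>6)&0x1 = 0x0
addr_hi:1 @ bit 7 → (0x24>>7)&0x1 = 0x0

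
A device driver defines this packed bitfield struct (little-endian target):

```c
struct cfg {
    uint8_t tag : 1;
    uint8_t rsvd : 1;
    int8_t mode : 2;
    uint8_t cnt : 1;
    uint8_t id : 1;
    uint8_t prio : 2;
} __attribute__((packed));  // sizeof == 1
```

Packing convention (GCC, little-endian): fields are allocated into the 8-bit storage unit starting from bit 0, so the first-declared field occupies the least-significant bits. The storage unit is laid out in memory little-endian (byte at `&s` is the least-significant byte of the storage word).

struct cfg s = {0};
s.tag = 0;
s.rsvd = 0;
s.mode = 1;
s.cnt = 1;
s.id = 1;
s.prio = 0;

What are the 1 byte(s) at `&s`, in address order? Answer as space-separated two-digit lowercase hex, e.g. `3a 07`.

[0+:1] tag=0 & 0x1 = 0x0; word=0x00
[1+:1] rsvd=0 & 0x1 = 0x0; word=0x00
[2+:2] mode=1 & 0x3 = 0x1; word=0x04
[4+:1] cnt=1 & 0x1 = 0x1; word=0x14
[5+:1] id=1 & 0x1 = 0x1; word=0x34
[6+:2] prio=0 & 0x3 = 0x0; word=0x34
word = 0x34 → little-endian bytes:
  [0]=0x34

34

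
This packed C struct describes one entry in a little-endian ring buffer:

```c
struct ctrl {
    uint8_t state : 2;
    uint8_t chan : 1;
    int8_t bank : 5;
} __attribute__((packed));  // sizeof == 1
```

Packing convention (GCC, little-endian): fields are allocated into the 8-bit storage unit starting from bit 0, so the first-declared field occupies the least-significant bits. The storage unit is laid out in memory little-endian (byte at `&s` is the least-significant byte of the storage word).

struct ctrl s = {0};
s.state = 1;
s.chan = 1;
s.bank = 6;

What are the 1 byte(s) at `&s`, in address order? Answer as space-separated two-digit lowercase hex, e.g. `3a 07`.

35

state (2b) val=1 bits=0x1 at bit 0: 0x01
chan (1b) val=1 bits=0x1 at bit 2: 0x05
bank (5b) val=6 bits=0x6 at bit 3: 0x35
word = 0x35 → little-endian bytes:
  [0]=0x35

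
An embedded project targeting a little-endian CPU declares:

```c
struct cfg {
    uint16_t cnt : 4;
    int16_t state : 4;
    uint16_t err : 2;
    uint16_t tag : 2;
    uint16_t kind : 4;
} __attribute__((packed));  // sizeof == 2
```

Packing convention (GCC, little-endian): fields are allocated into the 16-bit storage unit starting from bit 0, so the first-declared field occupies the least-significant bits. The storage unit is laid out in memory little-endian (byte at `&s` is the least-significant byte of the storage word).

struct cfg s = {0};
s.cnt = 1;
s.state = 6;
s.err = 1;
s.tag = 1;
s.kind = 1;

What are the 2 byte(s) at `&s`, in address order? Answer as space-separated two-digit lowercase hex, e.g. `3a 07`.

cnt (4b) val=1 bits=0x1 at bit 0: 0x0001
state (4b) val=6 bits=0x6 at bit 4: 0x0061
err (2b) val=1 bits=0x1 at bit 8: 0x0161
tag (2b) val=1 bits=0x1 at bit 10: 0x0561
kind (4b) val=1 bits=0x1 at bit 12: 0x1561
word = 0x1561 → little-endian bytes:
  [0]=0x61  [1]=0x15

61 15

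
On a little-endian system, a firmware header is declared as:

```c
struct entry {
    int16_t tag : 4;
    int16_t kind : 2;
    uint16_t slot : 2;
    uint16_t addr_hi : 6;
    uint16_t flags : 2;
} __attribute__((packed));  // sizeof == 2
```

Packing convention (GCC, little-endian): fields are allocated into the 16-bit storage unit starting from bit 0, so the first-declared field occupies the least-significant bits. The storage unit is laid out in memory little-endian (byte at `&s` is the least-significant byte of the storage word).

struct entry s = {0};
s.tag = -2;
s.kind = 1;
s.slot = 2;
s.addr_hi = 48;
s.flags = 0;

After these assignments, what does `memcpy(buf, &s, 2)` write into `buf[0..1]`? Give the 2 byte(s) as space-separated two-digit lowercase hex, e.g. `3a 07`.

9e 30

tag (4b) val=-2 bits=0xe at bit 0: 0x000e
kind (2b) val=1 bits=0x1 at bit 4: 0x001e
slot (2b) val=2 bits=0x2 at bit 6: 0x009e
addr_hi (6b) val=48 bits=0x30 at bit 8: 0x309e
flags (2b) val=0 bits=0x0 at bit 14: 0x309e
word = 0x309e → little-endian bytes:
  [0]=0x9e  [1]=0x30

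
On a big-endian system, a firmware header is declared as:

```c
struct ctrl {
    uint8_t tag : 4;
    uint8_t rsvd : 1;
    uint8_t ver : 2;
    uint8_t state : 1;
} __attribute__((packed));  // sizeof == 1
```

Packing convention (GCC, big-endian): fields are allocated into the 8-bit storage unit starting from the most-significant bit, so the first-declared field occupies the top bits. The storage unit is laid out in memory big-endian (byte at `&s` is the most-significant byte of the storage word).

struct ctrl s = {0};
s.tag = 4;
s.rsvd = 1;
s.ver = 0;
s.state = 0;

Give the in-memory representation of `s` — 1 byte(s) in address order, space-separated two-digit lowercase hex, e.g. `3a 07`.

[4+:4] tag=4 & 0xf = 0x4; word=0x40
[3+:1] rsvd=1 & 0x1 = 0x1; word=0x48
[1+:2] ver=0 & 0x3 = 0x0; word=0x48
[0+:1] state=0 & 0x1 = 0x0; word=0x48
word = 0x48 → big-endian bytes:
  [0]=0x48

48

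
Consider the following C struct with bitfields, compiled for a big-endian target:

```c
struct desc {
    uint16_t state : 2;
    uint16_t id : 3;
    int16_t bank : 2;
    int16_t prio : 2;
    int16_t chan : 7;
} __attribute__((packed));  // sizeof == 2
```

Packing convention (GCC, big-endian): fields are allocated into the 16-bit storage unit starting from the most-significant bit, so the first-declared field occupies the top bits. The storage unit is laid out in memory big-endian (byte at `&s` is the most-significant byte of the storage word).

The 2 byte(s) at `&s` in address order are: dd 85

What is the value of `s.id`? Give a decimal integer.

3

[0]=0xdd [1]=0x85 (big-endian) → word 0xdd85
state:2 @ bit 14 → (0xdd85>>14)&0x3 = 0x3
id:3 @ bit 11 → (0xdd85>>11)&0x7 = 0x3  ←
bank:2 @ bit 9 → (0xdd85>>9)&0x3 = 0x2
prio:2 @ bit 7 → (0xdd85>>7)&0x3 = 0x3
chan:7 @ bit 0 → (0xdd85>>0)&0x7f = 0x5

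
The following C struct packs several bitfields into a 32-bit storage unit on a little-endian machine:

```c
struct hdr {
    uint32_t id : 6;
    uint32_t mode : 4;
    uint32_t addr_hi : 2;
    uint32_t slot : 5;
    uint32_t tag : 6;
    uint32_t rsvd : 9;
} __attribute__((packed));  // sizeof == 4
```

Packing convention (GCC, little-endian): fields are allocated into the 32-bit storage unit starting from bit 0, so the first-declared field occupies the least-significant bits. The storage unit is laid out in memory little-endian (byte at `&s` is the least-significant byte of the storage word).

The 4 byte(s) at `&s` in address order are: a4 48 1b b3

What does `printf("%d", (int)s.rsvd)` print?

[0]=0xa4 [1]=0x48 [2]=0x1b [3]=0xb3 (little-endian) → word 0xb31b48a4
id:6 @ bit 0 → (0xb31b48a4>>0)&0x3f = 0x24
mode:4 @ bit 6 → (0xb31b48a4>>6)&0xf = 0x2
addr_hi:2 @ bit 10 → (0xb31b48a4>>10)&0x3 = 0x2
slot:5 @ bit 12 → (0xb31b48a4>>12)&0x1f = 0x14
tag:6 @ bit 17 → (0xb31b48a4>>17)&0x3f = 0xd
rsvd:9 @ bit 23 → (0xb31b48a4>>23)&0x1ff = 0x166  ←

358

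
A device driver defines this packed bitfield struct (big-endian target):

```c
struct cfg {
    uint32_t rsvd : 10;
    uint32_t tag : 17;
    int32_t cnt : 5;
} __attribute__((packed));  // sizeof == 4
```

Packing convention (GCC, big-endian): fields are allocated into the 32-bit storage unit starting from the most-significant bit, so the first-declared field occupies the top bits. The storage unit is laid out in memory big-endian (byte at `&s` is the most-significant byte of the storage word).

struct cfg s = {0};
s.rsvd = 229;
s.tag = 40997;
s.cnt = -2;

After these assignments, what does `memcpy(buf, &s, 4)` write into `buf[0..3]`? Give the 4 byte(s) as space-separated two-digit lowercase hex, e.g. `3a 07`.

39 54 04 be

rsvd (10b) val=229 bits=0xe5 at bit 22: 0x39400000
tag (17b) val=40997 bits=0xa025 at bit 5: 0x395404a0
cnt (5b) val=-2 bits=0x1e at bit 0: 0x395404be
word = 0x395404be → big-endian bytes:
  [0]=0x39  [1]=0x54  [2]=0x04  [3]=0xbe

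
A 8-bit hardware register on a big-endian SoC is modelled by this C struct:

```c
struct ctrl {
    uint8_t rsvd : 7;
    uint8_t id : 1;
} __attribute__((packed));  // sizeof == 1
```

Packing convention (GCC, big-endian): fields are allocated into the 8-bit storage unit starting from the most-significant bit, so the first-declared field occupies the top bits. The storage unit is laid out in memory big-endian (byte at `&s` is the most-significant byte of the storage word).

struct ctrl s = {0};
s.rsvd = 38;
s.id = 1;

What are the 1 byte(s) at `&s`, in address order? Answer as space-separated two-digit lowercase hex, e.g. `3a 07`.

4d

rsvd:7 = 38 → 0x26 << 1 → word 0x4c
id:1 = 1 → 0x1 << 0 → word 0x4d
word = 0x4d → big-endian bytes:
  [0]=0x4d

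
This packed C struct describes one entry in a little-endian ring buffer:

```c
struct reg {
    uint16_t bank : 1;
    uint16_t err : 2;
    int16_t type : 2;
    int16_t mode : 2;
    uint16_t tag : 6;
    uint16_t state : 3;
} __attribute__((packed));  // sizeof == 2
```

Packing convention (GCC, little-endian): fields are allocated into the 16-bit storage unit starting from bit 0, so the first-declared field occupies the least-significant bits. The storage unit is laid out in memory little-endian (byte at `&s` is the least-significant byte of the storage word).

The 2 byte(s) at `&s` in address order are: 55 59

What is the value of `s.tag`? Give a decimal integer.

50

[0]=0x55 [1]=0x59 (little-endian) → word 0x5955
bank:1 @ bit 0 → (0x5955>>0)&0x1 = 0x1
err:2 @ bit 1 → (0x5955>>1)&0x3 = 0x2
type:2 @ bit 3 → (0x5955>>3)&0x3 = 0x2
mode:2 @ bit 5 → (0x5955>>5)&0x3 = 0x2
tag:6 @ bit 7 → (0x5955>>7)&0x3f = 0x32  ←
state:3 @ bit 13 → (0x5955>>13)&0x7 = 0x2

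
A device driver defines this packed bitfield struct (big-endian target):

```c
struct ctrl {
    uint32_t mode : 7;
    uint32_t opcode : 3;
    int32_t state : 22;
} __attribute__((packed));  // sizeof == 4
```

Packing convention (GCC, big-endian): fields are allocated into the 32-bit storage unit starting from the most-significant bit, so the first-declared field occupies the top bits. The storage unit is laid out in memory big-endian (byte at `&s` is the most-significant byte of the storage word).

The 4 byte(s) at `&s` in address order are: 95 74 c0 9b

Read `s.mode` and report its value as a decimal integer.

[0]=0x95 [1]=0x74 [2]=0xc0 [3]=0x9b (big-endian) → word 0x9574c09b
mode:7 @ bit 25 → (0x9574c09b>>25)&0x7f = 0x4a  ←
opcode:3 @ bit 22 → (0x9574c09b>>22)&0x7 = 0x5
state:22 @ bit 0 → (0x9574c09b>>0)&0x3fffff = 0x34c09b

74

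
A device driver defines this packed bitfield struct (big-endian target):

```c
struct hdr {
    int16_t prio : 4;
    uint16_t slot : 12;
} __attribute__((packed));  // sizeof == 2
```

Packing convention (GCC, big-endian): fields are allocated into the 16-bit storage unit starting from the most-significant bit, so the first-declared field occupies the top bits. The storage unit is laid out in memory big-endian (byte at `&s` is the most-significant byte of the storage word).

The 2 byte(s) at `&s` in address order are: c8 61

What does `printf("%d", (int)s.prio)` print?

[0]=0xc8 [1]=0x61 (big-endian) → word 0xc861
prio [12+:4] = (word>>12) & 0xf = 12  ←
slot [0+:12] = (word>>0) & 0xfff = 2145
prio signed 4b, MSB=1: 12 - 16 = -4

-4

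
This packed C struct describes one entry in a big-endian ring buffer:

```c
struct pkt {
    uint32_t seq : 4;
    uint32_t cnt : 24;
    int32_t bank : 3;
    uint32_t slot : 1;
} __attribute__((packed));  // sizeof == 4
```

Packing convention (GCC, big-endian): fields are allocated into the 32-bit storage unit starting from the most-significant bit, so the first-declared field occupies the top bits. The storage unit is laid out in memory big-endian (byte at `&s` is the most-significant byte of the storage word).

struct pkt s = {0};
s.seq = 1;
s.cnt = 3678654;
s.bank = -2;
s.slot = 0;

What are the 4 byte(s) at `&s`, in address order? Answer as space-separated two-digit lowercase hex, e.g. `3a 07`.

13 82 1b ec

seq (4b) val=1 bits=0x1 at bit 28: 0x10000000
cnt (24b) val=3678654 bits=0x3821be at bit 4: 0x13821be0
bank (3b) val=-2 bits=0x6 at bit 1: 0x13821bec
slot (1b) val=0 bits=0x0 at bit 0: 0x13821bec
word = 0x13821bec → big-endian bytes:
  [0]=0x13  [1]=0x82  [2]=0x1b  [3]=0xec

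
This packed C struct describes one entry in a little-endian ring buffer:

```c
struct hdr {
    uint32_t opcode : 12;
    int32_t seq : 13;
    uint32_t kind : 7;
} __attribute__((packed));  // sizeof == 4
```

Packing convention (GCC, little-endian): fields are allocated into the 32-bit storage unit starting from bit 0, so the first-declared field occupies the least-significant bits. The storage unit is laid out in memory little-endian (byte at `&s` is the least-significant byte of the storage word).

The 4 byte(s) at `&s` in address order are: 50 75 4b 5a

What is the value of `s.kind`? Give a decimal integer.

[0]=0x50 [1]=0x75 [2]=0x4b [3]=0x5a (little-endian) → word 0x5a4b7550
opcode:12 @ bit 0 → (0x5a4b7550>>0)&0xfff = 0x550
seq:13 @ bit 12 → (0x5a4b7550>>12)&0x1fff = 0x4b7
kind:7 @ bit 25 → (0x5a4b7550>>25)&0x7f = 0x2d  ←

45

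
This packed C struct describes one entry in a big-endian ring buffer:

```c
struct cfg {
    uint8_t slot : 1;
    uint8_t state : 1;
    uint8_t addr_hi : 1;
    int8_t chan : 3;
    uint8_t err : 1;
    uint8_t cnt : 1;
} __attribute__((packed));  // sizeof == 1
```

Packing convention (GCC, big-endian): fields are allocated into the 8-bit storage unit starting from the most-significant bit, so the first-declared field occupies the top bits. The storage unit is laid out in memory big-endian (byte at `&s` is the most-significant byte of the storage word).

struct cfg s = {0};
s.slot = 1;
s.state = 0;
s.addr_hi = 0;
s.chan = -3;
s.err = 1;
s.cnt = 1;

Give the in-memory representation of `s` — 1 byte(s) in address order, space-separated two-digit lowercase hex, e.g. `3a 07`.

slot:1 = 1 → 0x1 << 7 → word 0x80
state:1 = 0 → 0x0 << 6 → word 0x80
addr_hi:1 = 0 → 0x0 << 5 → word 0x80
chan:3 = -3 → 0x5 << 2 → word 0x94
err:1 = 1 → 0x1 << 1 → word 0x96
cnt:1 = 1 → 0x1 << 0 → word 0x97
word = 0x97 → big-endian bytes:
  [0]=0x97

97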